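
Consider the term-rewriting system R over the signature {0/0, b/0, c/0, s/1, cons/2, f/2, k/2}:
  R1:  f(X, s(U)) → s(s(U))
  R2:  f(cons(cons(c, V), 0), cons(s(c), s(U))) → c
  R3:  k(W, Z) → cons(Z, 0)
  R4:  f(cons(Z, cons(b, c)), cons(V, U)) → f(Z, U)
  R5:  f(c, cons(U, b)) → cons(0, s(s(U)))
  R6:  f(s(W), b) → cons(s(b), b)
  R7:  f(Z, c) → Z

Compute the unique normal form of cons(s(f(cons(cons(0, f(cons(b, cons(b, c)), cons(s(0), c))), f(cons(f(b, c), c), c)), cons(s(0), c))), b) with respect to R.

1. cons(s(f(cons(cons(0, f(cons(b, cons(b, c)), cons(s(0), c))), f(cons(f(b, c), c), c)), cons(s(0), c))), b)  →  cons(s(f(cons(cons(0, f(b, c)), f(cons(f(b, c), c), c)), cons(s(0), c))), b)   [R4 at 1.1.1.1.2]
2. cons(s(f(cons(cons(0, f(b, c)), f(cons(f(b, c), c), c)), cons(s(0), c))), b)  →  cons(s(f(cons(cons(0, b), f(cons(f(b, c), c), c)), cons(s(0), c))), b)   [R7 at 1.1.1.1.2]
3. cons(s(f(cons(cons(0, b), f(cons(f(b, c), c), c)), cons(s(0), c))), b)  →  cons(s(f(cons(cons(0, b), cons(f(b, c), c)), cons(s(0), c))), b)   [R7 at 1.1.1.2]
4. cons(s(f(cons(cons(0, b), cons(f(b, c), c)), cons(s(0), c))), b)  →  cons(s(f(cons(cons(0, b), cons(b, c)), cons(s(0), c))), b)   [R7 at 1.1.1.2.1]
5. cons(s(f(cons(cons(0, b), cons(b, c)), cons(s(0), c))), b)  →  cons(s(f(cons(0, b), c)), b)   [R4 at 1.1]
6. cons(s(f(cons(0, b), c)), b)  →  cons(s(cons(0, b)), b)   [R7 at 1.1]

cons(s(cons(0, b)), b)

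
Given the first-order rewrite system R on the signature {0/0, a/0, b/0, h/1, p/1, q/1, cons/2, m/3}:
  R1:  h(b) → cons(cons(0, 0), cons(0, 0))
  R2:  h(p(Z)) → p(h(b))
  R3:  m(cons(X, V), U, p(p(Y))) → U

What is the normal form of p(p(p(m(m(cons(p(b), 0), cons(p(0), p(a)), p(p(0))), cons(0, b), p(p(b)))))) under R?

p(p(p(cons(0, b))))

1. p(p(p(m(m(cons(p(b), 0), cons(p(0), p(a)), p(p(0))), cons(0, b), p(p(b))))))  →  p(p(p(m(cons(p(0), p(a)), cons(0, b), p(p(b))))))   [R3 at 1.1.1.1]
2. p(p(p(m(cons(p(0), p(a)), cons(0, b), p(p(b))))))  →  p(p(p(cons(0, b))))   [R3 at 1.1.1]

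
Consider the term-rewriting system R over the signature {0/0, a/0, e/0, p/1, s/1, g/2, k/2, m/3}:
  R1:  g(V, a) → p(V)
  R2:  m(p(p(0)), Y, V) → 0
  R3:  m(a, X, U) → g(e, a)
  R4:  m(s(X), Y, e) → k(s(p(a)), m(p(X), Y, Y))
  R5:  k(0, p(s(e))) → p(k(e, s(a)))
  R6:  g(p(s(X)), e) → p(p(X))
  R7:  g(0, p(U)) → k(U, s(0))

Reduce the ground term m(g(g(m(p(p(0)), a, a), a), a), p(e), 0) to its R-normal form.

1. m(g(g(m(p(p(0)), a, a), a), a), p(e), 0)  →  m(p(g(m(p(p(0)), a, a), a)), p(e), 0)   [R1 at 1]
2. m(p(g(m(p(p(0)), a, a), a)), p(e), 0)  →  m(p(p(m(p(p(0)), a, a))), p(e), 0)   [R1 at 1.1]
3. m(p(p(m(p(p(0)), a, a))), p(e), 0)  →  m(p(p(0)), p(e), 0)   [R2 at 1.1.1]
4. m(p(p(0)), p(e), 0)  →  0   [R2 at ε]

0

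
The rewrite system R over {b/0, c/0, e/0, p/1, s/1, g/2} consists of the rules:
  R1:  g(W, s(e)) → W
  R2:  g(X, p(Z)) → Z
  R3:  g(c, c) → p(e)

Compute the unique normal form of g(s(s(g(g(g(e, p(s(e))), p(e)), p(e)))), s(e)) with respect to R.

1. g(s(s(g(g(g(e, p(s(e))), p(e)), p(e)))), s(e))  →  s(s(g(g(g(e, p(s(e))), p(e)), p(e))))   [R1 at ε]
2. s(s(g(g(g(e, p(s(e))), p(e)), p(e))))  →  s(s(e))   [R2 at 1.1]

s(s(e))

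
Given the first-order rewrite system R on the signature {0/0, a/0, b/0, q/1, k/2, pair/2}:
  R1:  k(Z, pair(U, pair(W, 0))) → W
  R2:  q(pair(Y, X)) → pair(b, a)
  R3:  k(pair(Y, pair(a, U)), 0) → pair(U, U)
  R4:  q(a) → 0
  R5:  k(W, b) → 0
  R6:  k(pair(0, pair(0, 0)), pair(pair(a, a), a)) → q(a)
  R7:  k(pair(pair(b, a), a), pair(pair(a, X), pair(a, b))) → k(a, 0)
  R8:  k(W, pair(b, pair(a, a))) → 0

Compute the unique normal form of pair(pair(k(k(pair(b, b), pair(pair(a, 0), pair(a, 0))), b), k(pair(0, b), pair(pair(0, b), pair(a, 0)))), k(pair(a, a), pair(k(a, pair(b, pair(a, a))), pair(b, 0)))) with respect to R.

1. pair(pair(k(k(pair(b, b), pair(pair(a, 0), pair(a, 0))), b), k(pair(0, b), pair(pair(0, b), pair(a, 0)))), k(pair(a, a), pair(k(a, pair(b, pair(a, a))), pair(b, 0))))  →  pair(pair(0, k(pair(0, b), pair(pair(0, b), pair(a, 0)))), k(pair(a, a), pair(k(a, pair(b, pair(a, a))), pair(b, 0))))   [R5 at 1.1]
2. pair(pair(0, k(pair(0, b), pair(pair(0, b), pair(a, 0)))), k(pair(a, a), pair(k(a, pair(b, pair(a, a))), pair(b, 0))))  →  pair(pair(0, a), k(pair(a, a), pair(k(a, pair(b, pair(a, a))), pair(b, 0))))   [R1 at 1.2]
3. pair(pair(0, a), k(pair(a, a), pair(k(a, pair(b, pair(a, a))), pair(b, 0))))  →  pair(pair(0, a), b)   [R1 at 2]

pair(pair(0, a), b)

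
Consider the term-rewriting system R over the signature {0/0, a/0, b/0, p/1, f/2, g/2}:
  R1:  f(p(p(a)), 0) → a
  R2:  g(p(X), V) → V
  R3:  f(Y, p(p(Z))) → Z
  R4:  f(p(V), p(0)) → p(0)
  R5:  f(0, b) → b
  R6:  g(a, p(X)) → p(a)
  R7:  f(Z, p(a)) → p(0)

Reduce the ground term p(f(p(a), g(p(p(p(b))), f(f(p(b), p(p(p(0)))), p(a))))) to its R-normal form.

p(p(0))

1. p(f(p(a), g(p(p(p(b))), f(f(p(b), p(p(p(0)))), p(a)))))  →  p(f(p(a), f(f(p(b), p(p(p(0)))), p(a))))   [R2 at 1.2]
2. p(f(p(a), f(f(p(b), p(p(p(0)))), p(a))))  →  p(f(p(a), p(0)))   [R7 at 1.2]
3. p(f(p(a), p(0)))  →  p(p(0))   [R4 at 1]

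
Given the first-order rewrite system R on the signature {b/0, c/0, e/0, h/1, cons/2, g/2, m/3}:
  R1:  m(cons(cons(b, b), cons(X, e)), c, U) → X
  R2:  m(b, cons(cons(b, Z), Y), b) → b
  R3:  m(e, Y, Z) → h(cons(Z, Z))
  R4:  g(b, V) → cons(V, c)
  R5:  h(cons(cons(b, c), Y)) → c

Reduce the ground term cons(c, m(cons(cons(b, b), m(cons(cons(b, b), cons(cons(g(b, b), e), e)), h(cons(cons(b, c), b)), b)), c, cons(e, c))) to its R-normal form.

1. cons(c, m(cons(cons(b, b), m(cons(cons(b, b), cons(cons(g(b, b), e), e)), h(cons(cons(b, c), b)), b)), c, cons(e, c)))  →  cons(c, m(cons(cons(b, b), m(cons(cons(b, b), cons(cons(cons(b, c), e), e)), h(cons(cons(b, c), b)), b)), c, cons(e, c)))   [R4 at 2.1.2.1.2.1.1]
2. cons(c, m(cons(cons(b, b), m(cons(cons(b, b), cons(cons(cons(b, c), e), e)), h(cons(cons(b, c), b)), b)), c, cons(e, c)))  →  cons(c, m(cons(cons(b, b), m(cons(cons(b, b), cons(cons(cons(b, c), e), e)), c, b)), c, cons(e, c)))   [R5 at 2.1.2.2]
3. cons(c, m(cons(cons(b, b), m(cons(cons(b, b), cons(cons(cons(b, c), e), e)), c, b)), c, cons(e, c)))  →  cons(c, m(cons(cons(b, b), cons(cons(b, c), e)), c, cons(e, c)))   [R1 at 2.1.2]
4. cons(c, m(cons(cons(b, b), cons(cons(b, c), e)), c, cons(e, c)))  →  cons(c, cons(b, c))   [R1 at 2]

cons(c, cons(b, c))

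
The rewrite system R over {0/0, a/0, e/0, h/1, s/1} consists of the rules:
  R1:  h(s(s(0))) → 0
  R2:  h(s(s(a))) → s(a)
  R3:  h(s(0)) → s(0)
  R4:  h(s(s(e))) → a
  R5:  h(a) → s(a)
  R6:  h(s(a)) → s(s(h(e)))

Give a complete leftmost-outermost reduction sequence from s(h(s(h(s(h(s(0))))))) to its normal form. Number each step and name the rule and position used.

1. s(h(s(h(s(h(s(0)))))))  →  s(h(s(h(s(s(0))))))   [R3 at 1.1.1.1.1]
2. s(h(s(h(s(s(0))))))  →  s(h(s(0)))   [R1 at 1.1.1]
3. s(h(s(0)))  →  s(s(0))   [R3 at 1]

s(s(0))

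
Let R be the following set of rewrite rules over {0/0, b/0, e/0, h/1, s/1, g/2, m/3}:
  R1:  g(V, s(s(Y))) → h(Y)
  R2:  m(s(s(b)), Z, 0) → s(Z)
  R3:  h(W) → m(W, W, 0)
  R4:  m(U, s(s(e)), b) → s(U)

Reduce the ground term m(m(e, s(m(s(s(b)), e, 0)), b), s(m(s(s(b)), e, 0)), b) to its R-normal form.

s(s(e))

1. m(m(e, s(m(s(s(b)), e, 0)), b), s(m(s(s(b)), e, 0)), b)  →  m(m(e, s(s(e)), b), s(m(s(s(b)), e, 0)), b)   [R2 at 1.2.1]
2. m(m(e, s(s(e)), b), s(m(s(s(b)), e, 0)), b)  →  m(s(e), s(m(s(s(b)), e, 0)), b)   [R4 at 1]
3. m(s(e), s(m(s(s(b)), e, 0)), b)  →  m(s(e), s(s(e)), b)   [R2 at 2.1]
4. m(s(e), s(s(e)), b)  →  s(s(e))   [R4 at ε]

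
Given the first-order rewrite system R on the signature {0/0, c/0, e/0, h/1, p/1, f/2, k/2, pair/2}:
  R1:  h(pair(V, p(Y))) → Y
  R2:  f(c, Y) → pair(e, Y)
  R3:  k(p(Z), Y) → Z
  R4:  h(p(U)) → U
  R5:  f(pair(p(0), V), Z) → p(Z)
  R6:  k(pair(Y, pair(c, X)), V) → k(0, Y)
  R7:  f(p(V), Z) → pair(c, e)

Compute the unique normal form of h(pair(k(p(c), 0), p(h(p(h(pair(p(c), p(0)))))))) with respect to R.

0

1. h(pair(k(p(c), 0), p(h(p(h(pair(p(c), p(0))))))))  →  h(p(h(pair(p(c), p(0)))))   [R1 at ε]
2. h(p(h(pair(p(c), p(0)))))  →  h(pair(p(c), p(0)))   [R4 at ε]
3. h(pair(p(c), p(0)))  →  0   [R1 at ε]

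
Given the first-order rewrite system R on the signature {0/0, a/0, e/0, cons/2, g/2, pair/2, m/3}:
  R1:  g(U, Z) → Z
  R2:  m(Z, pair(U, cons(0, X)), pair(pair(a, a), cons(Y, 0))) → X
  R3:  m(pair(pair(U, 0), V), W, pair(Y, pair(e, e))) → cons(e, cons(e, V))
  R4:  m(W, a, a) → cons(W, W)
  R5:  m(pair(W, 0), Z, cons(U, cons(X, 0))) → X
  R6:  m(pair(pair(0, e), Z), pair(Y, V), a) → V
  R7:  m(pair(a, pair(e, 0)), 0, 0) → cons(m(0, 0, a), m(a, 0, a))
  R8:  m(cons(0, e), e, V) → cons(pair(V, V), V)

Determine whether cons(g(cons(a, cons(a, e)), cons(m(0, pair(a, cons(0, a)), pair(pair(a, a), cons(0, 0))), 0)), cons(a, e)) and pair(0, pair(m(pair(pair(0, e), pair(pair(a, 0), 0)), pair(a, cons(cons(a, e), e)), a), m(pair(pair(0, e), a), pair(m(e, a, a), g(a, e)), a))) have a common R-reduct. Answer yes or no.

Reduce t₁ = cons(g(cons(a, cons(a, e)), cons(m(0, pair(a, cons(0, a)), pair(pair(a, a), cons(0, 0))), 0)), cons(a, e)):
1. cons(g(cons(a, cons(a, e)), cons(m(0, pair(a, cons(0, a)), pair(pair(a, a), cons(0, 0))), 0)), cons(a, e))  →  cons(cons(m(0, pair(a, cons(0, a)), pair(pair(a, a), cons(0, 0))), 0), cons(a, e))   [R1 at 1]
2. cons(cons(m(0, pair(a, cons(0, a)), pair(pair(a, a), cons(0, 0))), 0), cons(a, e))  →  cons(cons(a, 0), cons(a, e))   [R2 at 1.1]

Reduce t₂ = pair(0, pair(m(pair(pair(0, e), pair(pair(a, 0), 0)), pair(a, cons(cons(a, e), e)), a), m(pair(pair(0, e), a), pair(m(e, a, a), g(a, e)), a))):
1. pair(0, pair(m(pair(pair(0, e), pair(pair(a, 0), 0)), pair(a, cons(cons(a, e), e)), a), m(pair(pair(0, e), a), pair(m(e, a, a), g(a, e)), a)))  →  pair(0, pair(cons(cons(a, e), e), m(pair(pair(0, e), a), pair(m(e, a, a), g(a, e)), a)))   [R6 at 2.1]
2. pair(0, pair(cons(cons(a, e), e), m(pair(pair(0, e), a), pair(m(e, a, a), g(a, e)), a)))  →  pair(0, pair(cons(cons(a, e), e), g(a, e)))   [R6 at 2.2]
3. pair(0, pair(cons(cons(a, e), e), g(a, e)))  →  pair(0, pair(cons(cons(a, e), e), e))   [R1 at 2.2]

no — NF(t₁) = cons(cons(a, 0), cons(a, e)), NF(t₂) = pair(0, pair(cons(cons(a, e), e), e))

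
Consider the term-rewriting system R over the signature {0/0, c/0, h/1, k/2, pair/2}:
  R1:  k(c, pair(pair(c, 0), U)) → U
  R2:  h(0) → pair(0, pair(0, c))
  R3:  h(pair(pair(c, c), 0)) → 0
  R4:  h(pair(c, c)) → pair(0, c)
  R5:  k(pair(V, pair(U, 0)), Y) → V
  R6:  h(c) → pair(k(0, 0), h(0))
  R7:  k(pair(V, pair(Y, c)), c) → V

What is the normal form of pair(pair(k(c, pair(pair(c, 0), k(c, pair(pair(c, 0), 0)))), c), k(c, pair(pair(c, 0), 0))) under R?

pair(pair(0, c), 0)

1. pair(pair(k(c, pair(pair(c, 0), k(c, pair(pair(c, 0), 0)))), c), k(c, pair(pair(c, 0), 0)))  →  pair(pair(k(c, pair(pair(c, 0), 0)), c), k(c, pair(pair(c, 0), 0)))   [R1 at 1.1]
2. pair(pair(k(c, pair(pair(c, 0), 0)), c), k(c, pair(pair(c, 0), 0)))  →  pair(pair(0, c), k(c, pair(pair(c, 0), 0)))   [R1 at 1.1]
3. pair(pair(0, c), k(c, pair(pair(c, 0), 0)))  →  pair(pair(0, c), 0)   [R1 at 2]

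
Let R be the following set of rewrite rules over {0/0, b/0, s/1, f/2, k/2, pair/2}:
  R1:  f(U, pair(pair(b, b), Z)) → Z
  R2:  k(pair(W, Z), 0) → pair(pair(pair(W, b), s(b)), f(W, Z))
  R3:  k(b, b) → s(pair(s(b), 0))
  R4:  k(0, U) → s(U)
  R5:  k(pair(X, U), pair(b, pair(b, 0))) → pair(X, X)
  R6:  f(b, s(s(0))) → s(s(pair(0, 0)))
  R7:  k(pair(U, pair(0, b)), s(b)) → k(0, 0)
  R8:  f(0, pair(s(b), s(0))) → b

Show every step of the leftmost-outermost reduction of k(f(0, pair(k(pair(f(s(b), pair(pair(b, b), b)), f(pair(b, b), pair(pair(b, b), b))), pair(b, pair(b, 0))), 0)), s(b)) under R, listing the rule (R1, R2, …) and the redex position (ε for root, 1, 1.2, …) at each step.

s(s(b))

1. k(f(0, pair(k(pair(f(s(b), pair(pair(b, b), b)), f(pair(b, b), pair(pair(b, b), b))), pair(b, pair(b, 0))), 0)), s(b))  →  k(f(0, pair(pair(f(s(b), pair(pair(b, b), b)), f(s(b), pair(pair(b, b), b))), 0)), s(b))   [R5 at 1.2.1]
2. k(f(0, pair(pair(f(s(b), pair(pair(b, b), b)), f(s(b), pair(pair(b, b), b))), 0)), s(b))  →  k(f(0, pair(pair(b, f(s(b), pair(pair(b, b), b))), 0)), s(b))   [R1 at 1.2.1.1]
3. k(f(0, pair(pair(b, f(s(b), pair(pair(b, b), b))), 0)), s(b))  →  k(f(0, pair(pair(b, b), 0)), s(b))   [R1 at 1.2.1.2]
4. k(f(0, pair(pair(b, b), 0)), s(b))  →  k(0, s(b))   [R1 at 1]
5. k(0, s(b))  →  s(s(b))   [R4 at ε]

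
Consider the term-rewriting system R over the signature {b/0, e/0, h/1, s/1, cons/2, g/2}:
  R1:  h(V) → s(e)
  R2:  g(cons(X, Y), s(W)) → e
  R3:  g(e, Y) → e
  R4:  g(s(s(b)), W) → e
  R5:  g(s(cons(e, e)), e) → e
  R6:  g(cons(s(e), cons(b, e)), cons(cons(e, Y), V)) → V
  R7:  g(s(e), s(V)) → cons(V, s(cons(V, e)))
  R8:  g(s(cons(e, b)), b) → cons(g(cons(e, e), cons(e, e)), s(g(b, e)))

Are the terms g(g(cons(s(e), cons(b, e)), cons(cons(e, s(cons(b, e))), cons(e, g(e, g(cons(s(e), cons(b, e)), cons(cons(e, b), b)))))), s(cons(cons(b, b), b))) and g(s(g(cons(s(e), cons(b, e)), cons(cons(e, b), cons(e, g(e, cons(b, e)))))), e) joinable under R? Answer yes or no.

yes — NF(t₁) = e, NF(t₂) = e

Reduce t₁ = g(g(cons(s(e), cons(b, e)), cons(cons(e, s(cons(b, e))), cons(e, g(e, g(cons(s(e), cons(b, e)), cons(cons(e, b), b)))))), s(cons(cons(b, b), b))):
1. g(g(cons(s(e), cons(b, e)), cons(cons(e, s(cons(b, e))), cons(e, g(e, g(cons(s(e), cons(b, e)), cons(cons(e, b), b)))))), s(cons(cons(b, b), b)))  →  g(cons(e, g(e, g(cons(s(e), cons(b, e)), cons(cons(e, b), b)))), s(cons(cons(b, b), b)))   [R6 at 1]
2. g(cons(e, g(e, g(cons(s(e), cons(b, e)), cons(cons(e, b), b)))), s(cons(cons(b, b), b)))  →  e   [R2 at ε]

Reduce t₂ = g(s(g(cons(s(e), cons(b, e)), cons(cons(e, b), cons(e, g(e, cons(b, e)))))), e):
1. g(s(g(cons(s(e), cons(b, e)), cons(cons(e, b), cons(e, g(e, cons(b, e)))))), e)  →  g(s(cons(e, g(e, cons(b, e)))), e)   [R6 at 1.1]
2. g(s(cons(e, g(e, cons(b, e)))), e)  →  g(s(cons(e, e)), e)   [R3 at 1.1.2]
3. g(s(cons(e, e)), e)  →  e   [R5 at ε]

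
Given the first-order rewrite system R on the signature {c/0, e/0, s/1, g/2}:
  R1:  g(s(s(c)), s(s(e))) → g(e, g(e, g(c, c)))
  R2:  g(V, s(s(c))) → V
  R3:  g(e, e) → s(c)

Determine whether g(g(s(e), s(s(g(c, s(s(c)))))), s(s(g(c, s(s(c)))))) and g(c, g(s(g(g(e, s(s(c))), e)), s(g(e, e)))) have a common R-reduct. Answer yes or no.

Reduce t₁ = g(g(s(e), s(s(g(c, s(s(c)))))), s(s(g(c, s(s(c)))))):
1. g(g(s(e), s(s(g(c, s(s(c)))))), s(s(g(c, s(s(c))))))  →  g(g(s(e), s(s(c))), s(s(g(c, s(s(c))))))   [R2 at 1.2.1.1]
2. g(g(s(e), s(s(c))), s(s(g(c, s(s(c))))))  →  g(s(e), s(s(g(c, s(s(c))))))   [R2 at 1]
3. g(s(e), s(s(g(c, s(s(c))))))  →  g(s(e), s(s(c)))   [R2 at 2.1.1]
4. g(s(e), s(s(c)))  →  s(e)   [R2 at ε]

Reduce t₂ = g(c, g(s(g(g(e, s(s(c))), e)), s(g(e, e)))):
1. g(c, g(s(g(g(e, s(s(c))), e)), s(g(e, e))))  →  g(c, g(s(g(e, e)), s(g(e, e))))   [R2 at 2.1.1.1]
2. g(c, g(s(g(e, e)), s(g(e, e))))  →  g(c, g(s(s(c)), s(g(e, e))))   [R3 at 2.1.1]
3. g(c, g(s(s(c)), s(g(e, e))))  →  g(c, g(s(s(c)), s(s(c))))   [R3 at 2.2.1]
4. g(c, g(s(s(c)), s(s(c))))  →  g(c, s(s(c)))   [R2 at 2]
5. g(c, s(s(c)))  →  c   [R2 at ε]

no — NF(t₁) = s(e), NF(t₂) = c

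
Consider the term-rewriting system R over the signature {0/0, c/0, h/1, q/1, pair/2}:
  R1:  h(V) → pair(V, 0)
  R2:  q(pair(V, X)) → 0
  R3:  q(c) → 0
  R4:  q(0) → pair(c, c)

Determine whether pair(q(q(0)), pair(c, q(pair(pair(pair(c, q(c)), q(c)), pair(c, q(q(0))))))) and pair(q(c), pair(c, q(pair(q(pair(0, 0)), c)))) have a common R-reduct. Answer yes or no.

yes — NF(t₁) = pair(0, pair(c, 0)), NF(t₂) = pair(0, pair(c, 0))

Reduce t₁ = pair(q(q(0)), pair(c, q(pair(pair(pair(c, q(c)), q(c)), pair(c, q(q(0))))))):
1. pair(q(q(0)), pair(c, q(pair(pair(pair(c, q(c)), q(c)), pair(c, q(q(0)))))))  →  pair(q(pair(c, c)), pair(c, q(pair(pair(pair(c, q(c)), q(c)), pair(c, q(q(0)))))))   [R4 at 1.1]
2. pair(q(pair(c, c)), pair(c, q(pair(pair(pair(c, q(c)), q(c)), pair(c, q(q(0)))))))  →  pair(0, pair(c, q(pair(pair(pair(c, q(c)), q(c)), pair(c, q(q(0)))))))   [R2 at 1]
3. pair(0, pair(c, q(pair(pair(pair(c, q(c)), q(c)), pair(c, q(q(0)))))))  →  pair(0, pair(c, 0))   [R2 at 2.2]

Reduce t₂ = pair(q(c), pair(c, q(pair(q(pair(0, 0)), c)))):
1. pair(q(c), pair(c, q(pair(q(pair(0, 0)), c))))  →  pair(0, pair(c, q(pair(q(pair(0, 0)), c))))   [R3 at 1]
2. pair(0, pair(c, q(pair(q(pair(0, 0)), c))))  →  pair(0, pair(c, 0))   [R2 at 2.2]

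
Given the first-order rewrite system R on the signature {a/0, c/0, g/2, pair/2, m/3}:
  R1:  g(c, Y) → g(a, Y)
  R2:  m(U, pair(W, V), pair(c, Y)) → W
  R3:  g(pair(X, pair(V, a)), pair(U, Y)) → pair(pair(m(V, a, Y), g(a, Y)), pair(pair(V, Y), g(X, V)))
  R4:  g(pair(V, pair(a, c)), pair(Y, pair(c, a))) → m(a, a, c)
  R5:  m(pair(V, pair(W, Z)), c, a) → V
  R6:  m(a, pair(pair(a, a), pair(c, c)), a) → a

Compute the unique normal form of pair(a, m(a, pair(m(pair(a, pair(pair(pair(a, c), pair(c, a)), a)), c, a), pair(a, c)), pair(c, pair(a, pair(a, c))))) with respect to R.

1. pair(a, m(a, pair(m(pair(a, pair(pair(pair(a, c), pair(c, a)), a)), c, a), pair(a, c)), pair(c, pair(a, pair(a, c)))))  →  pair(a, m(pair(a, pair(pair(pair(a, c), pair(c, a)), a)), c, a))   [R2 at 2]
2. pair(a, m(pair(a, pair(pair(pair(a, c), pair(c, a)), a)), c, a))  →  pair(a, a)   [R5 at 2]

pair(a, a)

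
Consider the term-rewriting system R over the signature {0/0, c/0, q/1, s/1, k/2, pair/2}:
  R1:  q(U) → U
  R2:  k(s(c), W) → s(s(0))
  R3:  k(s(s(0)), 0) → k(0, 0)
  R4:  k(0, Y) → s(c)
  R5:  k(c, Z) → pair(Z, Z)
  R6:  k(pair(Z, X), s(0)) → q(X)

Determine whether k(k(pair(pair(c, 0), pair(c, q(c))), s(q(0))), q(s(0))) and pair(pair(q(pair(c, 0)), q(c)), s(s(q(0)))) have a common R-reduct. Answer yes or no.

no — NF(t₁) = c, NF(t₂) = pair(pair(pair(c, 0), c), s(s(0)))

Reduce t₁ = k(k(pair(pair(c, 0), pair(c, q(c))), s(q(0))), q(s(0))):
1. k(k(pair(pair(c, 0), pair(c, q(c))), s(q(0))), q(s(0)))  →  k(k(pair(pair(c, 0), pair(c, c)), s(q(0))), q(s(0)))   [R1 at 1.1.2.2]
2. k(k(pair(pair(c, 0), pair(c, c)), s(q(0))), q(s(0)))  →  k(k(pair(pair(c, 0), pair(c, c)), s(0)), q(s(0)))   [R1 at 1.2.1]
3. k(k(pair(pair(c, 0), pair(c, c)), s(0)), q(s(0)))  →  k(q(pair(c, c)), q(s(0)))   [R6 at 1]
4. k(q(pair(c, c)), q(s(0)))  →  k(pair(c, c), q(s(0)))   [R1 at 1]
5. k(pair(c, c), q(s(0)))  →  k(pair(c, c), s(0))   [R1 at 2]
6. k(pair(c, c), s(0))  →  q(c)   [R6 at ε]
7. q(c)  →  c   [R1 at ε]

Reduce t₂ = pair(pair(q(pair(c, 0)), q(c)), s(s(q(0)))):
1. pair(pair(q(pair(c, 0)), q(c)), s(s(q(0))))  →  pair(pair(pair(c, 0), q(c)), s(s(q(0))))   [R1 at 1.1]
2. pair(pair(pair(c, 0), q(c)), s(s(q(0))))  →  pair(pair(pair(c, 0), c), s(s(q(0))))   [R1 at 1.2]
3. pair(pair(pair(c, 0), c), s(s(q(0))))  →  pair(pair(pair(c, 0), c), s(s(0)))   [R1 at 2.1.1]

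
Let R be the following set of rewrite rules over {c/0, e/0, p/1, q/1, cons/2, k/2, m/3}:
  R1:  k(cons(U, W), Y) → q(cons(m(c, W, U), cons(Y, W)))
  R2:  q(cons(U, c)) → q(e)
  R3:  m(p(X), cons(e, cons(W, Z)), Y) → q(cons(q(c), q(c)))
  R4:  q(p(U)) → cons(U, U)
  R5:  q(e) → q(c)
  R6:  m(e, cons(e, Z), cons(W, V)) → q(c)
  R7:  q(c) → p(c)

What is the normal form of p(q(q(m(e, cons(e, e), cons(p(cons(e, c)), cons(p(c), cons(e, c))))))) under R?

1. p(q(q(m(e, cons(e, e), cons(p(cons(e, c)), cons(p(c), cons(e, c)))))))  →  p(q(q(q(c))))   [R6 at 1.1.1]
2. p(q(q(q(c))))  →  p(q(q(p(c))))   [R7 at 1.1.1]
3. p(q(q(p(c))))  →  p(q(cons(c, c)))   [R4 at 1.1]
4. p(q(cons(c, c)))  →  p(q(e))   [R2 at 1]
5. p(q(e))  →  p(q(c))   [R5 at 1]
6. p(q(c))  →  p(p(c))   [R7 at 1]

p(p(c))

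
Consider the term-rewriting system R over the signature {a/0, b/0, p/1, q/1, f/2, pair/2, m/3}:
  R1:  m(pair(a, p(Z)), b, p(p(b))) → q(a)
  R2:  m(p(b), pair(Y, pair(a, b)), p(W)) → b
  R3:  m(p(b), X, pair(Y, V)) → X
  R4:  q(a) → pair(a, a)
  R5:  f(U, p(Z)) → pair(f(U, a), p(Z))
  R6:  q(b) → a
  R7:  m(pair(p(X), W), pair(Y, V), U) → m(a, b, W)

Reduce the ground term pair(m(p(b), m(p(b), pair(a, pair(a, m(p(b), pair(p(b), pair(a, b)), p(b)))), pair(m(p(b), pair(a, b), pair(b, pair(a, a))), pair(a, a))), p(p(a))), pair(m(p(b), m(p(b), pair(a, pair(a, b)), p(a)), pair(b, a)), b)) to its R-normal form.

pair(b, pair(b, b))

1. pair(m(p(b), m(p(b), pair(a, pair(a, m(p(b), pair(p(b), pair(a, b)), p(b)))), pair(m(p(b), pair(a, b), pair(b, pair(a, a))), pair(a, a))), p(p(a))), pair(m(p(b), m(p(b), pair(a, pair(a, b)), p(a)), pair(b, a)), b))  →  pair(m(p(b), pair(a, pair(a, m(p(b), pair(p(b), pair(a, b)), p(b)))), p(p(a))), pair(m(p(b), m(p(b), pair(a, pair(a, b)), p(a)), pair(b, a)), b))   [R3 at 1.2]
2. pair(m(p(b), pair(a, pair(a, m(p(b), pair(p(b), pair(a, b)), p(b)))), p(p(a))), pair(m(p(b), m(p(b), pair(a, pair(a, b)), p(a)), pair(b, a)), b))  →  pair(m(p(b), pair(a, pair(a, b)), p(p(a))), pair(m(p(b), m(p(b), pair(a, pair(a, b)), p(a)), pair(b, a)), b))   [R2 at 1.2.2.2]
3. pair(m(p(b), pair(a, pair(a, b)), p(p(a))), pair(m(p(b), m(p(b), pair(a, pair(a, b)), p(a)), pair(b, a)), b))  →  pair(b, pair(m(p(b), m(p(b), pair(a, pair(a, b)), p(a)), pair(b, a)), b))   [R2 at 1]
4. pair(b, pair(m(p(b), m(p(b), pair(a, pair(a, b)), p(a)), pair(b, a)), b))  →  pair(b, pair(m(p(b), pair(a, pair(a, b)), p(a)), b))   [R3 at 2.1]
5. pair(b, pair(m(p(b), pair(a, pair(a, b)), p(a)), b))  →  pair(b, pair(b, b))   [R2 at 2.1]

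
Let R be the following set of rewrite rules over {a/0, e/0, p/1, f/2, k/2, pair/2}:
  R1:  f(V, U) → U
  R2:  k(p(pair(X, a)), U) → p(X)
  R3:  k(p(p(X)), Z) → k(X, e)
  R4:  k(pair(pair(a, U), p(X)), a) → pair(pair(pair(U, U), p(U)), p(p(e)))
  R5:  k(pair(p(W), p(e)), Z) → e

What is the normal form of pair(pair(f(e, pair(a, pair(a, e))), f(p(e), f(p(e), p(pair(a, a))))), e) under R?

pair(pair(pair(a, pair(a, e)), p(pair(a, a))), e)

1. pair(pair(f(e, pair(a, pair(a, e))), f(p(e), f(p(e), p(pair(a, a))))), e)  →  pair(pair(pair(a, pair(a, e)), f(p(e), f(p(e), p(pair(a, a))))), e)   [R1 at 1.1]
2. pair(pair(pair(a, pair(a, e)), f(p(e), f(p(e), p(pair(a, a))))), e)  →  pair(pair(pair(a, pair(a, e)), f(p(e), p(pair(a, a)))), e)   [R1 at 1.2]
3. pair(pair(pair(a, pair(a, e)), f(p(e), p(pair(a, a)))), e)  →  pair(pair(pair(a, pair(a, e)), p(pair(a, a))), e)   [R1 at 1.2]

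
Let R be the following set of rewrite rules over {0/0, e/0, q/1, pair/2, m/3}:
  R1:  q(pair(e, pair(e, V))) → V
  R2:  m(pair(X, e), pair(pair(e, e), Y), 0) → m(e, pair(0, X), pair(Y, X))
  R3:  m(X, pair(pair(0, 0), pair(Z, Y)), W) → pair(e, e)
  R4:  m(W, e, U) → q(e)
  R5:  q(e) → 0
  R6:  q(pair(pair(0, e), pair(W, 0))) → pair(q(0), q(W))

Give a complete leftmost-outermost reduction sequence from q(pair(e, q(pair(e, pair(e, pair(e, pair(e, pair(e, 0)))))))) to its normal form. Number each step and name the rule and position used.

1. q(pair(e, q(pair(e, pair(e, pair(e, pair(e, pair(e, 0))))))))  →  q(pair(e, pair(e, pair(e, pair(e, 0)))))   [R1 at 1.2]
2. q(pair(e, pair(e, pair(e, pair(e, 0)))))  →  pair(e, pair(e, 0))   [R1 at ε]

pair(e, pair(e, 0))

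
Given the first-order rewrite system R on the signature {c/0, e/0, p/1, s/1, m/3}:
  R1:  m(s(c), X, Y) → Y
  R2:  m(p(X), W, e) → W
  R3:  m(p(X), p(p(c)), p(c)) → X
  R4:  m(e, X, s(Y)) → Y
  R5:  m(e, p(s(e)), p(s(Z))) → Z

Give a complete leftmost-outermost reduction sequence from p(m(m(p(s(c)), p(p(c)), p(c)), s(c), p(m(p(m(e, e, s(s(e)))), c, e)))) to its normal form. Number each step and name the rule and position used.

p(p(c))

1. p(m(m(p(s(c)), p(p(c)), p(c)), s(c), p(m(p(m(e, e, s(s(e)))), c, e))))  →  p(m(s(c), s(c), p(m(p(m(e, e, s(s(e)))), c, e))))   [R3 at 1.1]
2. p(m(s(c), s(c), p(m(p(m(e, e, s(s(e)))), c, e))))  →  p(p(m(p(m(e, e, s(s(e)))), c, e)))   [R1 at 1]
3. p(p(m(p(m(e, e, s(s(e)))), c, e)))  →  p(p(c))   [R2 at 1.1]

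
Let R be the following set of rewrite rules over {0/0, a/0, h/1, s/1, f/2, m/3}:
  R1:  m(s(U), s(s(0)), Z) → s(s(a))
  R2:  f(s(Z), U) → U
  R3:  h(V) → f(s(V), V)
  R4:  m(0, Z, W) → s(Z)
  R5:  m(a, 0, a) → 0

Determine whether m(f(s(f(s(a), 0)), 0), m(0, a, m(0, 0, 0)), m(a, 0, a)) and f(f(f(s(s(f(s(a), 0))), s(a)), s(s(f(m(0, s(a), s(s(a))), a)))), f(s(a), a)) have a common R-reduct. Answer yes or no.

Reduce t₁ = m(f(s(f(s(a), 0)), 0), m(0, a, m(0, 0, 0)), m(a, 0, a)):
1. m(f(s(f(s(a), 0)), 0), m(0, a, m(0, 0, 0)), m(a, 0, a))  →  m(0, m(0, a, m(0, 0, 0)), m(a, 0, a))   [R2 at 1]
2. m(0, m(0, a, m(0, 0, 0)), m(a, 0, a))  →  s(m(0, a, m(0, 0, 0)))   [R4 at ε]
3. s(m(0, a, m(0, 0, 0)))  →  s(s(a))   [R4 at 1]

Reduce t₂ = f(f(f(s(s(f(s(a), 0))), s(a)), s(s(f(m(0, s(a), s(s(a))), a)))), f(s(a), a)):
1. f(f(f(s(s(f(s(a), 0))), s(a)), s(s(f(m(0, s(a), s(s(a))), a)))), f(s(a), a))  →  f(f(s(a), s(s(f(m(0, s(a), s(s(a))), a)))), f(s(a), a))   [R2 at 1.1]
2. f(f(s(a), s(s(f(m(0, s(a), s(s(a))), a)))), f(s(a), a))  →  f(s(s(f(m(0, s(a), s(s(a))), a))), f(s(a), a))   [R2 at 1]
3. f(s(s(f(m(0, s(a), s(s(a))), a))), f(s(a), a))  →  f(s(a), a)   [R2 at ε]
4. f(s(a), a)  →  a   [R2 at ε]

no — NF(t₁) = s(s(a)), NF(t₂) = a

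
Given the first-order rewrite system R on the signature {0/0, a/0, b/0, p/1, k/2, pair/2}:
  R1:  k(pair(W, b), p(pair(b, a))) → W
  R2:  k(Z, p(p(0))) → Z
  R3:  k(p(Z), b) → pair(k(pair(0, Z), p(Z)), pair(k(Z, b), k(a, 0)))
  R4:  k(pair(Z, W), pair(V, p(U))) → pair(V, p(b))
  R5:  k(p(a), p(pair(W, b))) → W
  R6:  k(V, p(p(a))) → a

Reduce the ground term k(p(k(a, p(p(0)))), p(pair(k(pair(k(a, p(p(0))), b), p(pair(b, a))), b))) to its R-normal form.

a

1. k(p(k(a, p(p(0)))), p(pair(k(pair(k(a, p(p(0))), b), p(pair(b, a))), b)))  →  k(p(a), p(pair(k(pair(k(a, p(p(0))), b), p(pair(b, a))), b)))   [R2 at 1.1]
2. k(p(a), p(pair(k(pair(k(a, p(p(0))), b), p(pair(b, a))), b)))  →  k(pair(k(a, p(p(0))), b), p(pair(b, a)))   [R5 at ε]
3. k(pair(k(a, p(p(0))), b), p(pair(b, a)))  →  k(a, p(p(0)))   [R1 at ε]
4. k(a, p(p(0)))  →  a   [R2 at ε]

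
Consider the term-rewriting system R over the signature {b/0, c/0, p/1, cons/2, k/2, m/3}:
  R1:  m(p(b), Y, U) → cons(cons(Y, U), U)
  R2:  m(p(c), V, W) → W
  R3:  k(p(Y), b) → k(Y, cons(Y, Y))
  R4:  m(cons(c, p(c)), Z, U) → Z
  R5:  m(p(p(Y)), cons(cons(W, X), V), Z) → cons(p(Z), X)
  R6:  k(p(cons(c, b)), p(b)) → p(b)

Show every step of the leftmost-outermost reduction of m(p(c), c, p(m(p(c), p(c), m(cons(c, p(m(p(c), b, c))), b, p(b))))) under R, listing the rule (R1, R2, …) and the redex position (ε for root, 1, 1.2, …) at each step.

1. m(p(c), c, p(m(p(c), p(c), m(cons(c, p(m(p(c), b, c))), b, p(b)))))  →  p(m(p(c), p(c), m(cons(c, p(m(p(c), b, c))), b, p(b))))   [R2 at ε]
2. p(m(p(c), p(c), m(cons(c, p(m(p(c), b, c))), b, p(b))))  →  p(m(cons(c, p(m(p(c), b, c))), b, p(b)))   [R2 at 1]
3. p(m(cons(c, p(m(p(c), b, c))), b, p(b)))  →  p(m(cons(c, p(c)), b, p(b)))   [R2 at 1.1.2.1]
4. p(m(cons(c, p(c)), b, p(b)))  →  p(b)   [R4 at 1]

p(b)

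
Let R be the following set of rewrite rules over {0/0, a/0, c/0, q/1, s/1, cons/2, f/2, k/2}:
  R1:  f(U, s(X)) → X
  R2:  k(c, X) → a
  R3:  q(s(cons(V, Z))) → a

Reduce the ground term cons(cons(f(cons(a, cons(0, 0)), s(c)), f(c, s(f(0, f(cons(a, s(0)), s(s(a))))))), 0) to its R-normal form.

cons(cons(c, a), 0)

1. cons(cons(f(cons(a, cons(0, 0)), s(c)), f(c, s(f(0, f(cons(a, s(0)), s(s(a))))))), 0)  →  cons(cons(c, f(c, s(f(0, f(cons(a, s(0)), s(s(a))))))), 0)   [R1 at 1.1]
2. cons(cons(c, f(c, s(f(0, f(cons(a, s(0)), s(s(a))))))), 0)  →  cons(cons(c, f(0, f(cons(a, s(0)), s(s(a))))), 0)   [R1 at 1.2]
3. cons(cons(c, f(0, f(cons(a, s(0)), s(s(a))))), 0)  →  cons(cons(c, f(0, s(a))), 0)   [R1 at 1.2.2]
4. cons(cons(c, f(0, s(a))), 0)  →  cons(cons(c, a), 0)   [R1 at 1.2]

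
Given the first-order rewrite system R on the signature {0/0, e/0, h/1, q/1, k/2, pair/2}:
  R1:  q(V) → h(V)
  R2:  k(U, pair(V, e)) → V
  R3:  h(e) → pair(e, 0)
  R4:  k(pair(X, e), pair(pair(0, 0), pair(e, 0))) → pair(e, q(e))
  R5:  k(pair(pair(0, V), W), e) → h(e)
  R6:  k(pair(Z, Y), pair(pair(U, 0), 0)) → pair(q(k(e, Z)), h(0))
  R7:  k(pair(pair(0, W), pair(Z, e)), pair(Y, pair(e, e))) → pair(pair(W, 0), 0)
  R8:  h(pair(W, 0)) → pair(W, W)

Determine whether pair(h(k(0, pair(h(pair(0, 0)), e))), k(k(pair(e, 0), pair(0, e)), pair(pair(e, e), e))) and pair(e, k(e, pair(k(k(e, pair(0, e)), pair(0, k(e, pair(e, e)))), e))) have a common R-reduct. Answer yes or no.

Reduce t₁ = pair(h(k(0, pair(h(pair(0, 0)), e))), k(k(pair(e, 0), pair(0, e)), pair(pair(e, e), e))):
1. pair(h(k(0, pair(h(pair(0, 0)), e))), k(k(pair(e, 0), pair(0, e)), pair(pair(e, e), e)))  →  pair(h(h(pair(0, 0))), k(k(pair(e, 0), pair(0, e)), pair(pair(e, e), e)))   [R2 at 1.1]
2. pair(h(h(pair(0, 0))), k(k(pair(e, 0), pair(0, e)), pair(pair(e, e), e)))  →  pair(h(pair(0, 0)), k(k(pair(e, 0), pair(0, e)), pair(pair(e, e), e)))   [R8 at 1.1]
3. pair(h(pair(0, 0)), k(k(pair(e, 0), pair(0, e)), pair(pair(e, e), e)))  →  pair(pair(0, 0), k(k(pair(e, 0), pair(0, e)), pair(pair(e, e), e)))   [R8 at 1]
4. pair(pair(0, 0), k(k(pair(e, 0), pair(0, e)), pair(pair(e, e), e)))  →  pair(pair(0, 0), pair(e, e))   [R2 at 2]

Reduce t₂ = pair(e, k(e, pair(k(k(e, pair(0, e)), pair(0, k(e, pair(e, e)))), e))):
1. pair(e, k(e, pair(k(k(e, pair(0, e)), pair(0, k(e, pair(e, e)))), e)))  →  pair(e, k(k(e, pair(0, e)), pair(0, k(e, pair(e, e)))))   [R2 at 2]
2. pair(e, k(k(e, pair(0, e)), pair(0, k(e, pair(e, e)))))  →  pair(e, k(0, pair(0, k(e, pair(e, e)))))   [R2 at 2.1]
3. pair(e, k(0, pair(0, k(e, pair(e, e)))))  →  pair(e, k(0, pair(0, e)))   [R2 at 2.2.2]
4. pair(e, k(0, pair(0, e)))  →  pair(e, 0)   [R2 at 2]

no — NF(t₁) = pair(pair(0, 0), pair(e, e)), NF(t₂) = pair(e, 0)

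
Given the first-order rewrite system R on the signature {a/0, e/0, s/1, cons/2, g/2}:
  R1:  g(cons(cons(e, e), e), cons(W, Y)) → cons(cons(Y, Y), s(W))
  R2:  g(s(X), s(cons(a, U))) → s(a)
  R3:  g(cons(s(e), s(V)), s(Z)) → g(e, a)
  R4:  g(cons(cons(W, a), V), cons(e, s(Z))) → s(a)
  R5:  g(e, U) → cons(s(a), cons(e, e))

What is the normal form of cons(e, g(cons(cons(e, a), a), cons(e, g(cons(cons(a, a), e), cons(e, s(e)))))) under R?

cons(e, s(a))

1. cons(e, g(cons(cons(e, a), a), cons(e, g(cons(cons(a, a), e), cons(e, s(e))))))  →  cons(e, g(cons(cons(e, a), a), cons(e, s(a))))   [R4 at 2.2.2]
2. cons(e, g(cons(cons(e, a), a), cons(e, s(a))))  →  cons(e, s(a))   [R4 at 2]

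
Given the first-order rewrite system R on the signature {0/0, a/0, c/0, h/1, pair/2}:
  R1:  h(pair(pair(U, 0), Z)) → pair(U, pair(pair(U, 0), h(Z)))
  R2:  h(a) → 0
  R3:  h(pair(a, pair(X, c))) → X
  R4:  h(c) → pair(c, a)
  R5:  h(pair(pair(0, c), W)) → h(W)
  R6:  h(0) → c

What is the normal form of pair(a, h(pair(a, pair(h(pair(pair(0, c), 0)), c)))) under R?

pair(a, c)

1. pair(a, h(pair(a, pair(h(pair(pair(0, c), 0)), c))))  →  pair(a, h(pair(pair(0, c), 0)))   [R3 at 2]
2. pair(a, h(pair(pair(0, c), 0)))  →  pair(a, h(0))   [R5 at 2]
3. pair(a, h(0))  →  pair(a, c)   [R6 at 2]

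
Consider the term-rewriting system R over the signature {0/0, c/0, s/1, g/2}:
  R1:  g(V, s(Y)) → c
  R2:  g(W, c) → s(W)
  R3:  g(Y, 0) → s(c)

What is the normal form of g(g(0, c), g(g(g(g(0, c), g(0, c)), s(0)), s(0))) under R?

s(s(0))

1. g(g(0, c), g(g(g(g(0, c), g(0, c)), s(0)), s(0)))  →  g(s(0), g(g(g(g(0, c), g(0, c)), s(0)), s(0)))   [R2 at 1]
2. g(s(0), g(g(g(g(0, c), g(0, c)), s(0)), s(0)))  →  g(s(0), c)   [R1 at 2]
3. g(s(0), c)  →  s(s(0))   [R2 at ε]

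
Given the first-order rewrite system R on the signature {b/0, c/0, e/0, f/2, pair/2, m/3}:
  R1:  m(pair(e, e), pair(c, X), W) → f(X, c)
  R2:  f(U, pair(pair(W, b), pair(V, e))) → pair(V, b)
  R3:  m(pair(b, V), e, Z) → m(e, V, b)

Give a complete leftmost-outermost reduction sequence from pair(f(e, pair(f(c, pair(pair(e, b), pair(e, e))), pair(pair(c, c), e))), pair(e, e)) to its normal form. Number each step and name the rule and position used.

pair(pair(pair(c, c), b), pair(e, e))

1. pair(f(e, pair(f(c, pair(pair(e, b), pair(e, e))), pair(pair(c, c), e))), pair(e, e))  →  pair(f(e, pair(pair(e, b), pair(pair(c, c), e))), pair(e, e))   [R2 at 1.2.1]
2. pair(f(e, pair(pair(e, b), pair(pair(c, c), e))), pair(e, e))  →  pair(pair(pair(c, c), b), pair(e, e))   [R2 at 1]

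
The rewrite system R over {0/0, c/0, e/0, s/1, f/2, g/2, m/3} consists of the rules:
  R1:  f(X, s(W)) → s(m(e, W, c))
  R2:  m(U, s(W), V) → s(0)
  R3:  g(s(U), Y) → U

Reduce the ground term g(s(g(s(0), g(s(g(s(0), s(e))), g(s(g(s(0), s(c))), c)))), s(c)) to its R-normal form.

0

1. g(s(g(s(0), g(s(g(s(0), s(e))), g(s(g(s(0), s(c))), c)))), s(c))  →  g(s(0), g(s(g(s(0), s(e))), g(s(g(s(0), s(c))), c)))   [R3 at ε]
2. g(s(0), g(s(g(s(0), s(e))), g(s(g(s(0), s(c))), c)))  →  0   [R3 at ε]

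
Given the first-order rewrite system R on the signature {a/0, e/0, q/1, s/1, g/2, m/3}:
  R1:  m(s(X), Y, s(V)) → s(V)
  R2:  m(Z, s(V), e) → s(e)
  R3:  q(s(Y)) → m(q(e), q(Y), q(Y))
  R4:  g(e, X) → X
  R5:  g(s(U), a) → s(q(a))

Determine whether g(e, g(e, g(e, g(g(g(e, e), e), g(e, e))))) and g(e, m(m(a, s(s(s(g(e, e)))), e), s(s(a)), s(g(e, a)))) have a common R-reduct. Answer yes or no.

Reduce t₁ = g(e, g(e, g(e, g(g(g(e, e), e), g(e, e))))):
1. g(e, g(e, g(e, g(g(g(e, e), e), g(e, e)))))  →  g(e, g(e, g(g(g(e, e), e), g(e, e))))   [R4 at ε]
2. g(e, g(e, g(g(g(e, e), e), g(e, e))))  →  g(e, g(g(g(e, e), e), g(e, e)))   [R4 at ε]
3. g(e, g(g(g(e, e), e), g(e, e)))  →  g(g(g(e, e), e), g(e, e))   [R4 at ε]
4. g(g(g(e, e), e), g(e, e))  →  g(g(e, e), g(e, e))   [R4 at 1.1]
5. g(g(e, e), g(e, e))  →  g(e, g(e, e))   [R4 at 1]
6. g(e, g(e, e))  →  g(e, e)   [R4 at ε]
7. g(e, e)  →  e   [R4 at ε]

Reduce t₂ = g(e, m(m(a, s(s(s(g(e, e)))), e), s(s(a)), s(g(e, a)))):
1. g(e, m(m(a, s(s(s(g(e, e)))), e), s(s(a)), s(g(e, a))))  →  m(m(a, s(s(s(g(e, e)))), e), s(s(a)), s(g(e, a)))   [R4 at ε]
2. m(m(a, s(s(s(g(e, e)))), e), s(s(a)), s(g(e, a)))  →  m(s(e), s(s(a)), s(g(e, a)))   [R2 at 1]
3. m(s(e), s(s(a)), s(g(e, a)))  →  s(g(e, a))   [R1 at ε]
4. s(g(e, a))  →  s(a)   [R4 at 1]

no — NF(t₁) = e, NF(t₂) = s(a)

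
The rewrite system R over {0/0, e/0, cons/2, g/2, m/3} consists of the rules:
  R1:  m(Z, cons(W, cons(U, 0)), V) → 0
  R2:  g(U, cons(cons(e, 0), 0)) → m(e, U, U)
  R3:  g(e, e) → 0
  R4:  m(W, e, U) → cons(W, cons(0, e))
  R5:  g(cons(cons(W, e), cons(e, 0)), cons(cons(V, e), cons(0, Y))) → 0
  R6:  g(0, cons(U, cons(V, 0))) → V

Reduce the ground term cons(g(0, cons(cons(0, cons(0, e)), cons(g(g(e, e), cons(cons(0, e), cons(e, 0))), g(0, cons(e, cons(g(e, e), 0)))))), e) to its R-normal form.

cons(e, e)

1. cons(g(0, cons(cons(0, cons(0, e)), cons(g(g(e, e), cons(cons(0, e), cons(e, 0))), g(0, cons(e, cons(g(e, e), 0)))))), e)  →  cons(g(0, cons(cons(0, cons(0, e)), cons(g(0, cons(cons(0, e), cons(e, 0))), g(0, cons(e, cons(g(e, e), 0)))))), e)   [R3 at 1.2.2.1.1]
2. cons(g(0, cons(cons(0, cons(0, e)), cons(g(0, cons(cons(0, e), cons(e, 0))), g(0, cons(e, cons(g(e, e), 0)))))), e)  →  cons(g(0, cons(cons(0, cons(0, e)), cons(e, g(0, cons(e, cons(g(e, e), 0)))))), e)   [R6 at 1.2.2.1]
3. cons(g(0, cons(cons(0, cons(0, e)), cons(e, g(0, cons(e, cons(g(e, e), 0)))))), e)  →  cons(g(0, cons(cons(0, cons(0, e)), cons(e, g(e, e)))), e)   [R6 at 1.2.2.2]
4. cons(g(0, cons(cons(0, cons(0, e)), cons(e, g(e, e)))), e)  →  cons(g(0, cons(cons(0, cons(0, e)), cons(e, 0))), e)   [R3 at 1.2.2.2]
5. cons(g(0, cons(cons(0, cons(0, e)), cons(e, 0))), e)  →  cons(e, e)   [R6 at 1]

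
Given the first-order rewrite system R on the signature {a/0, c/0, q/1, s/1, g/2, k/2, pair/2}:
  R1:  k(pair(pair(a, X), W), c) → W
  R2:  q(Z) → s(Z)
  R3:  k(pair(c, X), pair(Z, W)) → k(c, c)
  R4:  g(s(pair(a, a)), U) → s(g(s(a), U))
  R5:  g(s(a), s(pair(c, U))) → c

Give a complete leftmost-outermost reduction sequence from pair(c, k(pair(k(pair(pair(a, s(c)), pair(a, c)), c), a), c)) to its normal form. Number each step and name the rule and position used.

1. pair(c, k(pair(k(pair(pair(a, s(c)), pair(a, c)), c), a), c))  →  pair(c, k(pair(pair(a, c), a), c))   [R1 at 2.1.1]
2. pair(c, k(pair(pair(a, c), a), c))  →  pair(c, a)   [R1 at 2]

pair(c, a)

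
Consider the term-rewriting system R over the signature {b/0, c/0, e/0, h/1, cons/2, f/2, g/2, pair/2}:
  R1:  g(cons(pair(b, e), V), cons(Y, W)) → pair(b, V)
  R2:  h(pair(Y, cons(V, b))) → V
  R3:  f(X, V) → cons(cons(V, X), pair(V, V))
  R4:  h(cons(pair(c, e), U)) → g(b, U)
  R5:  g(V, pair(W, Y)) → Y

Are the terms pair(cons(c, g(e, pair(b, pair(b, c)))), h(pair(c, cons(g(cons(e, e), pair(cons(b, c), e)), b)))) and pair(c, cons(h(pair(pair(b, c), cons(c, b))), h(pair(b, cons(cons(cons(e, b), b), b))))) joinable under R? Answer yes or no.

no — NF(t₁) = pair(cons(c, pair(b, c)), e), NF(t₂) = pair(c, cons(c, cons(cons(e, b), b)))

Reduce t₁ = pair(cons(c, g(e, pair(b, pair(b, c)))), h(pair(c, cons(g(cons(e, e), pair(cons(b, c), e)), b)))):
1. pair(cons(c, g(e, pair(b, pair(b, c)))), h(pair(c, cons(g(cons(e, e), pair(cons(b, c), e)), b))))  →  pair(cons(c, pair(b, c)), h(pair(c, cons(g(cons(e, e), pair(cons(b, c), e)), b))))   [R5 at 1.2]
2. pair(cons(c, pair(b, c)), h(pair(c, cons(g(cons(e, e), pair(cons(b, c), e)), b))))  →  pair(cons(c, pair(b, c)), g(cons(e, e), pair(cons(b, c), e)))   [R2 at 2]
3. pair(cons(c, pair(b, c)), g(cons(e, e), pair(cons(b, c), e)))  →  pair(cons(c, pair(b, c)), e)   [R5 at 2]

Reduce t₂ = pair(c, cons(h(pair(pair(b, c), cons(c, b))), h(pair(b, cons(cons(cons(e, b), b), b))))):
1. pair(c, cons(h(pair(pair(b, c), cons(c, b))), h(pair(b, cons(cons(cons(e, b), b), b)))))  →  pair(c, cons(c, h(pair(b, cons(cons(cons(e, b), b), b)))))   [R2 at 2.1]
2. pair(c, cons(c, h(pair(b, cons(cons(cons(e, b), b), b)))))  →  pair(c, cons(c, cons(cons(e, b), b)))   [R2 at 2.2]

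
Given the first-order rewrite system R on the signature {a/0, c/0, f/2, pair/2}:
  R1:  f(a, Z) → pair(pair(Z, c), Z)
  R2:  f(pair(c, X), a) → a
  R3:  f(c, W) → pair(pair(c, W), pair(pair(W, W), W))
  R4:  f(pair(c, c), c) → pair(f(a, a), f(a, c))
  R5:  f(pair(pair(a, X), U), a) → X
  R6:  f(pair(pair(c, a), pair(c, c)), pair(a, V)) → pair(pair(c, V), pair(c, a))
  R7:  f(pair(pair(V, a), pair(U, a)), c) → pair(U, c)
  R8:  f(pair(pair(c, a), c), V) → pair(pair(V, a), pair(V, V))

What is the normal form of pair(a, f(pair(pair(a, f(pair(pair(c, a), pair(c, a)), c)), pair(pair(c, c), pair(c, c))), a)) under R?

pair(a, pair(c, c))

1. pair(a, f(pair(pair(a, f(pair(pair(c, a), pair(c, a)), c)), pair(pair(c, c), pair(c, c))), a))  →  pair(a, f(pair(pair(c, a), pair(c, a)), c))   [R5 at 2]
2. pair(a, f(pair(pair(c, a), pair(c, a)), c))  →  pair(a, pair(c, c))   [R7 at 2]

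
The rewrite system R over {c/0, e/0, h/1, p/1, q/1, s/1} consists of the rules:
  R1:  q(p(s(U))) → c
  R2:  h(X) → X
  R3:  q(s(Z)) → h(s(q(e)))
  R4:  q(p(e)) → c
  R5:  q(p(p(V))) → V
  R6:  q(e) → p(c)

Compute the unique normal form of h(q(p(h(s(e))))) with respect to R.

1. h(q(p(h(s(e)))))  →  q(p(h(s(e))))   [R2 at ε]
2. q(p(h(s(e))))  →  q(p(s(e)))   [R2 at 1.1]
3. q(p(s(e)))  →  c   [R1 at ε]

c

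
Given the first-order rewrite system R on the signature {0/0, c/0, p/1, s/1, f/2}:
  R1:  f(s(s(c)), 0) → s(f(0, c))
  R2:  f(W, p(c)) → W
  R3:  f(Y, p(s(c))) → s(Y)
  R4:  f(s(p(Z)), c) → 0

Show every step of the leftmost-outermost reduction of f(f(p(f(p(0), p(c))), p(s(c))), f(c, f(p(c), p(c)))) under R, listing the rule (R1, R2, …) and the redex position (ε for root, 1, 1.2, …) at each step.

0

1. f(f(p(f(p(0), p(c))), p(s(c))), f(c, f(p(c), p(c))))  →  f(s(p(f(p(0), p(c)))), f(c, f(p(c), p(c))))   [R3 at 1]
2. f(s(p(f(p(0), p(c)))), f(c, f(p(c), p(c))))  →  f(s(p(p(0))), f(c, f(p(c), p(c))))   [R2 at 1.1.1]
3. f(s(p(p(0))), f(c, f(p(c), p(c))))  →  f(s(p(p(0))), f(c, p(c)))   [R2 at 2.2]
4. f(s(p(p(0))), f(c, p(c)))  →  f(s(p(p(0))), c)   [R2 at 2]
5. f(s(p(p(0))), c)  →  0   [R4 at ε]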